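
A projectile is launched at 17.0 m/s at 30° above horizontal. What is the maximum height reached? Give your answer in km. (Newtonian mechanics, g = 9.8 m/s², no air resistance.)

H = v₀² × sin²(θ) / (2g) = 17.0² × sin(30°)² / (2 × 9.8) = 289.0 × 0.25 / 19.6 = 3.68622 m
H = 3.68622 m / 1000.0 = 0.003686 km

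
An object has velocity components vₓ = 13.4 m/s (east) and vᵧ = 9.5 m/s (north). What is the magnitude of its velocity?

|v| = √(vₓ² + vᵧ²) = √(13.4² + 9.5²) = √(269.81) = 16.43 m/s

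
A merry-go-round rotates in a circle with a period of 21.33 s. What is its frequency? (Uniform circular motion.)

f = 1/T = 1/21.33 = 0.0469 Hz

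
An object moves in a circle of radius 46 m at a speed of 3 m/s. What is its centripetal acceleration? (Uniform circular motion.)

a_c = v²/r = 3²/46 = 9/46 = 0.2 m/s²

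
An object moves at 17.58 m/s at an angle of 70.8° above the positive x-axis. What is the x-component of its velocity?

vₓ = v cos(θ) = 17.58 × cos(70.8°) = 5.78 m/s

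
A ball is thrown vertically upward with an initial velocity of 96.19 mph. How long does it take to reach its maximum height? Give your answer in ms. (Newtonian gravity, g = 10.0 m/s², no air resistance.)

v₀ = 96.19 mph × 0.44704 = 43.0008 m/s
t_up = v₀ / g = 43.0008 / 10.0 = 4.30008 s
t_up = 4.30008 s / 0.001 = 4300 ms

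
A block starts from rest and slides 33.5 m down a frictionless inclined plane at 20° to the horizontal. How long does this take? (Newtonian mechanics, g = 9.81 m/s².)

a = g sin(θ) = 9.81 × sin(20°) = 3.3552 m/s²
t = √(2d/a) = √(2 × 33.5 / 3.3552) = 4.47 s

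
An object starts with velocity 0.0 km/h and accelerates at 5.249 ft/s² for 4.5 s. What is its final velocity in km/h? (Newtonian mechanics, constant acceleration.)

v₀ = 0.0 km/h × 0.2777777777777778 = 0.0 m/s
a = 5.249 ft/s² × 0.3048 = 1.5999 m/s²
v = v₀ + a × t = 0.0 + 1.5999 × 4.5 = 7.19955 m/s
v = 7.19955 m/s / 0.2777777777777778 = 25.92 km/h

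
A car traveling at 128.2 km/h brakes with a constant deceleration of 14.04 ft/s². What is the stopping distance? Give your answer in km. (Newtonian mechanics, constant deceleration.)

v₀ = 128.2 km/h × 0.2777777777777778 = 35.6111 m/s
a = 14.04 ft/s² × 0.3048 = 4.27939 m/s²
d = v₀² / (2a) = 35.6111² / (2 × 4.27939) = 1268.15 / 8.55878 = 148.169 m
d = 148.169 m / 1000.0 = 0.1482 km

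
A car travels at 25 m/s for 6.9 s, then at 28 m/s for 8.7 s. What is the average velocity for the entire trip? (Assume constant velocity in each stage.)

d₁ = v₁t₁ = 25 × 6.9 = 172.5 m
d₂ = v₂t₂ = 28 × 8.7 = 243.6 m
d_total = 416.1 m, t_total = 15.6 s
v_avg = d_total/t_total = 416.1/15.6 = 26.67 m/s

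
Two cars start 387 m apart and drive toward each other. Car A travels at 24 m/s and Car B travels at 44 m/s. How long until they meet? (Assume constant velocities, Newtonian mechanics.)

Combined speed: v_combined = 24 + 44 = 68 m/s
Time to meet: t = d/v_combined = 387/68 = 5.69 s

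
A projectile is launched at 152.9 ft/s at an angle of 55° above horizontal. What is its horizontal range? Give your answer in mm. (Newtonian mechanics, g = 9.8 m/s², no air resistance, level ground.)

v₀ = 152.9 ft/s × 0.3048 = 46.6039 m/s
R = v₀² × sin(2θ) / g = 46.6039² × sin(2 × 55°) / 9.8 = 2171.92 × 0.939693 / 9.8 = 208.259 m
R = 208.259 m / 0.001 = 208300 mm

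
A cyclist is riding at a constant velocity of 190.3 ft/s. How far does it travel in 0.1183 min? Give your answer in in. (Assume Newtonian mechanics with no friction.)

v = 190.3 ft/s × 0.3048 = 58.0034 m/s
t = 0.1183 min × 60.0 = 7.098 s
d = v × t = 58.0034 × 7.098 = 411.708 m
d = 411.708 m / 0.0254 = 16210 in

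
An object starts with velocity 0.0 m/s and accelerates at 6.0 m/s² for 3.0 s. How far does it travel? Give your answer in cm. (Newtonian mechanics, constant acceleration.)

d = v₀ × t + ½ × a × t² = 0.0 × 3.0 + 0.5 × 6.0 × 3.0² = 27.0 m
d = 27.0 m / 0.01 = 2700 cm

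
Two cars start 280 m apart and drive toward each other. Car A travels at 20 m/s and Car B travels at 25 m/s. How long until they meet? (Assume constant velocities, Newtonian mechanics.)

Combined speed: v_combined = 20 + 25 = 45 m/s
Time to meet: t = d/v_combined = 280/45 = 6.22 s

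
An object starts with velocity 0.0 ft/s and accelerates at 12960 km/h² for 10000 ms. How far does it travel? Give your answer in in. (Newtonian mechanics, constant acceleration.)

v₀ = 0.0 ft/s × 0.3048 = 0.0 m/s
a = 12960 km/h² × 7.716049382716049e-05 = 1.0 m/s²
t = 10000 ms × 0.001 = 10.0 s
d = v₀ × t + ½ × a × t² = 0.0 × 10.0 + 0.5 × 1.0 × 10.0² = 50.0 m
d = 50.0 m / 0.0254 = 1969 in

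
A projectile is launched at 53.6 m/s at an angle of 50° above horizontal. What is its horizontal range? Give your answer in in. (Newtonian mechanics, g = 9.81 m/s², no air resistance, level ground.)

R = v₀² × sin(2θ) / g = 53.6² × sin(2 × 50°) / 9.81 = 2872.96 × 0.984808 / 9.81 = 288.411 m
R = 288.411 m / 0.0254 = 11350 in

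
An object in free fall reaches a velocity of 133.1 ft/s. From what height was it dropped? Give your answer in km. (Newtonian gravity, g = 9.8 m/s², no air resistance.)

v = 133.1 ft/s × 0.3048 = 40.5689 m/s
h = v² / (2g) = 40.5689² / (2 × 9.8) = 83.9712 m
h = 83.9712 m / 1000.0 = 0.08397 km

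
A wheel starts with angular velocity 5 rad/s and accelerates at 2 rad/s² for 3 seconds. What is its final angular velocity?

ω = ω₀ + αt = 5 + 2 × 3 = 11 rad/s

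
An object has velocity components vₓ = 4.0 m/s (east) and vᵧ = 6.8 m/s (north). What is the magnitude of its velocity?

|v| = √(vₓ² + vᵧ²) = √(4.0² + 6.8²) = √(62.24) = 7.89 m/s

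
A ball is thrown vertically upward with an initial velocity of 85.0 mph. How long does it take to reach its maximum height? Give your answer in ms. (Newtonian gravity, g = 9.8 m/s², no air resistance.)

v₀ = 85.0 mph × 0.44704 = 37.9984 m/s
t_up = v₀ / g = 37.9984 / 9.8 = 3.87739 s
t_up = 3.87739 s / 0.001 = 3877 ms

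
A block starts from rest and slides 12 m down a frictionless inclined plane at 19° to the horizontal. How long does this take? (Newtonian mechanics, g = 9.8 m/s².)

a = g sin(θ) = 9.8 × sin(19°) = 3.1906 m/s²
t = √(2d/a) = √(2 × 12 / 3.1906) = 2.74 s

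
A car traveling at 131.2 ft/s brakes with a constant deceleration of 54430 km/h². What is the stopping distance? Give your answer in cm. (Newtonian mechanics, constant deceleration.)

v₀ = 131.2 ft/s × 0.3048 = 39.9898 m/s
a = 54430 km/h² × 7.716049382716049e-05 = 4.19985 m/s²
d = v₀² / (2a) = 39.9898² / (2 × 4.19985) = 1599.18 / 8.3997 = 190.385 m
d = 190.385 m / 0.01 = 19040 cm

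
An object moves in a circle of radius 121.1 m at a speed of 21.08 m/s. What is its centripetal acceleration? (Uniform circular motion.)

a_c = v²/r = 21.08²/121.1 = 444.3664/121.1 = 3.67 m/s²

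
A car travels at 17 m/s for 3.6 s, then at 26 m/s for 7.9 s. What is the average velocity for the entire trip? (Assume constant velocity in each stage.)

d₁ = v₁t₁ = 17 × 3.6 = 61.2 m
d₂ = v₂t₂ = 26 × 7.9 = 205.4 m
d_total = 266.6 m, t_total = 11.5 s
v_avg = d_total/t_total = 266.6/11.5 = 23.18 m/s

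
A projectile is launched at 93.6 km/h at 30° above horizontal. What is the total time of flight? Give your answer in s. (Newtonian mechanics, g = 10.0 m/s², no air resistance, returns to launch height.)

v₀ = 93.6 km/h × 0.2777777777777778 = 26.0 m/s
T = 2 × v₀ × sin(θ) / g = 2 × 26.0 × sin(30°) / 10.0 = 2 × 26.0 × 0.5 / 10.0 = 2.6 s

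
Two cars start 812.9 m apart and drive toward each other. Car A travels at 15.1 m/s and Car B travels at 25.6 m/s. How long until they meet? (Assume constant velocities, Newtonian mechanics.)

Combined speed: v_combined = 15.1 + 25.6 = 40.7 m/s
Time to meet: t = d/v_combined = 812.9/40.7 = 19.97 s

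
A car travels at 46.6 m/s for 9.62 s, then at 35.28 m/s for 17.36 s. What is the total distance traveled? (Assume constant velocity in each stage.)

d₁ = v₁t₁ = 46.6 × 9.62 = 448.292 m
d₂ = v₂t₂ = 35.28 × 17.36 = 612.4608 m
d_total = 448.292 + 612.4608 = 1060.75 m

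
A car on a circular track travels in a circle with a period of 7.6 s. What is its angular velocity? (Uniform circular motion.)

ω = 2π/T = 2π/7.6 = 0.8267 rad/s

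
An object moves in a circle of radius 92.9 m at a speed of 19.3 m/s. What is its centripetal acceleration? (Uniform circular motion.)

a_c = v²/r = 19.3²/92.9 = 372.49/92.9 = 4.01 m/s²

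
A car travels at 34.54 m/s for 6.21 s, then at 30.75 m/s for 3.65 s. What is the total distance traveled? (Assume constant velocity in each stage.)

d₁ = v₁t₁ = 34.54 × 6.21 = 214.4934 m
d₂ = v₂t₂ = 30.75 × 3.65 = 112.2375 m
d_total = 214.4934 + 112.2375 = 326.73 m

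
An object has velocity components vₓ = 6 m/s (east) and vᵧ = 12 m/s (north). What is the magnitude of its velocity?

|v| = √(vₓ² + vᵧ²) = √(6² + 12²) = √(180) = 13.42 m/s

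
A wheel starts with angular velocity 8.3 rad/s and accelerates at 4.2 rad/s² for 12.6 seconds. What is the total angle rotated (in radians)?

θ = ω₀t + ½αt² = 8.3×12.6 + ½×4.2×12.6² = 437.98 rad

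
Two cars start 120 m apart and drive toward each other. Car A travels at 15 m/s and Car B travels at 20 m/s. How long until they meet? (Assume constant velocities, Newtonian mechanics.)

Combined speed: v_combined = 15 + 20 = 35 m/s
Time to meet: t = d/v_combined = 120/35 = 3.43 s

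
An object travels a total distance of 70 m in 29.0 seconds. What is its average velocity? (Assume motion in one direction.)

v_avg = Δd / Δt = 70 / 29.0 = 2.41 m/s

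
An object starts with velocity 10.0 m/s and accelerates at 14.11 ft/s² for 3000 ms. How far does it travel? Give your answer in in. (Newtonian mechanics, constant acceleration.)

a = 14.11 ft/s² × 0.3048 = 4.30073 m/s²
t = 3000 ms × 0.001 = 3.0 s
d = v₀ × t + ½ × a × t² = 10.0 × 3.0 + 0.5 × 4.30073 × 3.0² = 49.3533 m
d = 49.3533 m / 0.0254 = 1943 in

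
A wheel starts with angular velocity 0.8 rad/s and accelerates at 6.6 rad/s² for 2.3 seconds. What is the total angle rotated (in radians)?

θ = ω₀t + ½αt² = 0.8×2.3 + ½×6.6×2.3² = 19.3 rad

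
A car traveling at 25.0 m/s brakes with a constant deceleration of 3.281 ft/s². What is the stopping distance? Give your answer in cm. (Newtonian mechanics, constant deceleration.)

a = 3.281 ft/s² × 0.3048 = 1.00005 m/s²
d = v₀² / (2a) = 25.0² / (2 × 1.00005) = 625.0 / 2.0001 = 312.484 m
d = 312.484 m / 0.01 = 31250 cm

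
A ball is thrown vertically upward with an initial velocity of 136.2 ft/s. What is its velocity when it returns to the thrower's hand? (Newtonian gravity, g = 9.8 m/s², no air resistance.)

By conservation of energy (no air resistance), the ball returns to the throw height with the same speed as launch, but directed downward.
|v_ground| = v₀ = 136.2 ft/s
v_ground = 136.2 ft/s (downward)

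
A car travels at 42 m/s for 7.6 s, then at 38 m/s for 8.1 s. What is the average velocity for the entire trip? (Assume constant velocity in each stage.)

d₁ = v₁t₁ = 42 × 7.6 = 319.2 m
d₂ = v₂t₂ = 38 × 8.1 = 307.8 m
d_total = 627.0 m, t_total = 15.7 s
v_avg = d_total/t_total = 627.0/15.7 = 39.94 m/s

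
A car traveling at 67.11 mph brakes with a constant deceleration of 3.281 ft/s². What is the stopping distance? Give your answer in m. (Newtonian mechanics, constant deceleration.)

v₀ = 67.11 mph × 0.44704 = 30.0009 m/s
a = 3.281 ft/s² × 0.3048 = 1.00005 m/s²
d = v₀² / (2a) = 30.0009² / (2 × 1.00005) = 900.054 / 2.0001 = 450.0 m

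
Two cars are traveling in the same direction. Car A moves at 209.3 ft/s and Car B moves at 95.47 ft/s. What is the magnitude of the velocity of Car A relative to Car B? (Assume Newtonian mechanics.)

v_rel = |v_A - v_B| = |209.3 - 95.47| = 113.83 ft/s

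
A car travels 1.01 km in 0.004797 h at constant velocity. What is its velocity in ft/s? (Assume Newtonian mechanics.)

d = 1.01 km × 1000.0 = 1010.0 m
t = 0.004797 h × 3600.0 = 17.2692 s
v = d / t = 1010.0 / 17.2692 = 58.4856 m/s
v = 58.4856 m/s / 0.3048 = 191.9 ft/s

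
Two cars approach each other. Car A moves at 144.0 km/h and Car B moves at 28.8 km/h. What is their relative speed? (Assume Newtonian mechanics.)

v_rel = v_A + v_B = 144.0 + 28.8 = 172.8 km/h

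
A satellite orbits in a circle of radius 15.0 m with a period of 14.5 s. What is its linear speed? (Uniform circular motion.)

v = 2πr/T = 2π×15.0/14.5 = 6.5 m/s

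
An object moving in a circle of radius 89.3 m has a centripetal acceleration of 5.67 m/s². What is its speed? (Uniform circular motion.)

v = √(a_c × r) = √(5.67 × 89.3) = 22.5 m/s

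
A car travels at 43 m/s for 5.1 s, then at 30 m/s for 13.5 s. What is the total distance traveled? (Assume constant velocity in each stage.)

d₁ = v₁t₁ = 43 × 5.1 = 219.3 m
d₂ = v₂t₂ = 30 × 13.5 = 405.0 m
d_total = 219.3 + 405.0 = 624.3 m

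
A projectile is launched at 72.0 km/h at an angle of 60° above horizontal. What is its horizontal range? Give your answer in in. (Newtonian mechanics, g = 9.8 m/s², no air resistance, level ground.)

v₀ = 72.0 km/h × 0.2777777777777778 = 20.0 m/s
R = v₀² × sin(2θ) / g = 20.0² × sin(2 × 60°) / 9.8 = 400.0 × 0.866025 / 9.8 = 35.348 m
R = 35.348 m / 0.0254 = 1392 in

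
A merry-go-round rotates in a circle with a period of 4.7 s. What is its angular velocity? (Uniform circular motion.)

ω = 2π/T = 2π/4.7 = 1.3368 rad/s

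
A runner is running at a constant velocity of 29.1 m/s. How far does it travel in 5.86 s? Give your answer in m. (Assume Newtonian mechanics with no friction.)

d = v × t = 29.1 × 5.86 = 170.5 m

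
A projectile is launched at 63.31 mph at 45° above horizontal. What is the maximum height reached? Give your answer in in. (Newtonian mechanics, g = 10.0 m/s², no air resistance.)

v₀ = 63.31 mph × 0.44704 = 28.3021 m/s
H = v₀² × sin²(θ) / (2g) = 28.3021² × sin(45°)² / (2 × 10.0) = 801.009 × 0.5 / 20.0 = 20.0252 m
H = 20.0252 m / 0.0254 = 788.4 in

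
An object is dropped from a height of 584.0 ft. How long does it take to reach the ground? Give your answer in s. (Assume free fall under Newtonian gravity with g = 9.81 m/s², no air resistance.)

h = 584.0 ft × 0.3048 = 178.003 m
t = √(2h/g) = √(2 × 178.003 / 9.81) = 6.024 s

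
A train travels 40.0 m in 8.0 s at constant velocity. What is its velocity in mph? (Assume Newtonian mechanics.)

v = d / t = 40.0 / 8.0 = 5.0 m/s
v = 5.0 m/s / 0.44704 = 11.18 mph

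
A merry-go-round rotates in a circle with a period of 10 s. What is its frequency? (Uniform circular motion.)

f = 1/T = 1/10 = 0.1 Hz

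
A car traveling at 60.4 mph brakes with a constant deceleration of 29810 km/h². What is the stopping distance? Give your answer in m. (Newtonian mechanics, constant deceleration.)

v₀ = 60.4 mph × 0.44704 = 27.0012 m/s
a = 29810 km/h² × 7.716049382716049e-05 = 2.30015 m/s²
d = v₀² / (2a) = 27.0012² / (2 × 2.30015) = 729.065 / 4.6003 = 158.5 m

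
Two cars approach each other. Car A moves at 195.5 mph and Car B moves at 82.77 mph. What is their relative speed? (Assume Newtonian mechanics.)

v_rel = v_A + v_B = 195.5 + 82.77 = 278.27 mph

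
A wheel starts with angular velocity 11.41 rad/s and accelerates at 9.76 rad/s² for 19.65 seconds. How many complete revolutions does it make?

θ = ω₀t + ½αt² = 11.41×19.65 + ½×9.76×19.65² = 2108.4843 rad
Total revolutions = θ/(2π) = 2108.4843/(2π) = 335.58
Complete revolutions = ⌊335.58⌋ = 335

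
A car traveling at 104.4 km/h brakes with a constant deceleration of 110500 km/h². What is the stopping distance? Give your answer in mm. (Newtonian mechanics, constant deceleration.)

v₀ = 104.4 km/h × 0.2777777777777778 = 29.0 m/s
a = 110500 km/h² × 7.716049382716049e-05 = 8.52623 m/s²
d = v₀² / (2a) = 29.0² / (2 × 8.52623) = 841.0 / 17.0525 = 49.3183 m
d = 49.3183 m / 0.001 = 49320 mm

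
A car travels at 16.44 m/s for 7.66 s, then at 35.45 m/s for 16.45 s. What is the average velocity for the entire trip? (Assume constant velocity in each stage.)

d₁ = v₁t₁ = 16.44 × 7.66 = 125.9304 m
d₂ = v₂t₂ = 35.45 × 16.45 = 583.1525 m
d_total = 709.0829 m, t_total = 24.11 s
v_avg = d_total/t_total = 709.0829/24.11 = 29.41 m/s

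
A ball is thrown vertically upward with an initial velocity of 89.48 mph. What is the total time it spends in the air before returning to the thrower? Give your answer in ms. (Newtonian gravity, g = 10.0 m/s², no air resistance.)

v₀ = 89.48 mph × 0.44704 = 40.0011 m/s
t_total = 2 × v₀ / g = 2 × 40.0011 / 10.0 = 8.00022 s
t_total = 8.00022 s / 0.001 = 8000 ms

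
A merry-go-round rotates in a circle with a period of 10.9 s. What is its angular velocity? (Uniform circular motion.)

ω = 2π/T = 2π/10.9 = 0.5764 rad/s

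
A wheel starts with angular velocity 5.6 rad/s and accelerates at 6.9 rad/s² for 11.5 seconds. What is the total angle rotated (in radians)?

θ = ω₀t + ½αt² = 5.6×11.5 + ½×6.9×11.5² = 520.66 rad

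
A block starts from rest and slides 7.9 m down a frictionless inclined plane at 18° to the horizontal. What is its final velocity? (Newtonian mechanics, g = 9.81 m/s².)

a = g sin(θ) = 9.81 × sin(18°) = 3.0315 m/s²
v = √(2ad) = √(2 × 3.0315 × 7.9) = 6.92 m/s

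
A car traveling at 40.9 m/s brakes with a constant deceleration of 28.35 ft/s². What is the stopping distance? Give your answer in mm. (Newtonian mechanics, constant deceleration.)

a = 28.35 ft/s² × 0.3048 = 8.64108 m/s²
d = v₀² / (2a) = 40.9² / (2 × 8.64108) = 1672.81 / 17.2822 = 96.7938 m
d = 96.7938 m / 0.001 = 96790 mm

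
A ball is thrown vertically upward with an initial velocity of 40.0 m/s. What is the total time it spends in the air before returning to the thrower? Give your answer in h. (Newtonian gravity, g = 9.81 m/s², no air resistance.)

t_total = 2 × v₀ / g = 2 × 40.0 / 9.81 = 8.15494 s
t_total = 8.15494 s / 3600.0 = 0.002265 h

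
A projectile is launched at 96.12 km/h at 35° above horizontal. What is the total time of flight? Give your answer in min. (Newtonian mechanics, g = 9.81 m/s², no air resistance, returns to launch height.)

v₀ = 96.12 km/h × 0.2777777777777778 = 26.7 m/s
T = 2 × v₀ × sin(θ) / g = 2 × 26.7 × sin(35°) / 9.81 = 2 × 26.7 × 0.573576 / 9.81 = 3.12222 s
T = 3.12222 s / 60.0 = 0.05204 min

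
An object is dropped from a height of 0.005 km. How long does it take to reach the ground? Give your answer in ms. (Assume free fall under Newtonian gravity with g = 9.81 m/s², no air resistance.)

h = 0.005 km × 1000.0 = 5.0 m
t = √(2h/g) = √(2 × 5.0 / 9.81) = 1.00964 s
t = 1.00964 s / 0.001 = 1010 ms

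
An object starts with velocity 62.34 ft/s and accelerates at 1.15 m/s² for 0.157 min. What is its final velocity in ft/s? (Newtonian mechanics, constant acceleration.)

v₀ = 62.34 ft/s × 0.3048 = 19.0012 m/s
t = 0.157 min × 60.0 = 9.42 s
v = v₀ + a × t = 19.0012 + 1.15 × 9.42 = 29.8342 m/s
v = 29.8342 m/s / 0.3048 = 97.88 ft/s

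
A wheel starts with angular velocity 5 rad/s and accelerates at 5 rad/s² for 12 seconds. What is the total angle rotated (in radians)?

θ = ω₀t + ½αt² = 5×12 + ½×5×12² = 420.0 rad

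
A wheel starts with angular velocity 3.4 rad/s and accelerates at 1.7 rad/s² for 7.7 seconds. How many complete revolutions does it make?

θ = ω₀t + ½αt² = 3.4×7.7 + ½×1.7×7.7² = 76.5765 rad
Total revolutions = θ/(2π) = 76.5765/(2π) = 12.19
Complete revolutions = ⌊12.19⌋ = 12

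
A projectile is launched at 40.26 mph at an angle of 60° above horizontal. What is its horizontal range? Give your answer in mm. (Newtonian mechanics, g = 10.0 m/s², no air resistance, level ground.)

v₀ = 40.26 mph × 0.44704 = 17.9978 m/s
R = v₀² × sin(2θ) / g = 17.9978² × sin(2 × 60°) / 10.0 = 323.921 × 0.866025 / 10.0 = 28.0524 m
R = 28.0524 m / 0.001 = 28050 mm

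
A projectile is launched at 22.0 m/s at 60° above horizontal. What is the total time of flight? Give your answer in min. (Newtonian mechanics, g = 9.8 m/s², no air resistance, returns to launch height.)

T = 2 × v₀ × sin(θ) / g = 2 × 22.0 × sin(60°) / 9.8 = 2 × 22.0 × 0.866025 / 9.8 = 3.88828 s
T = 3.88828 s / 60.0 = 0.0648 min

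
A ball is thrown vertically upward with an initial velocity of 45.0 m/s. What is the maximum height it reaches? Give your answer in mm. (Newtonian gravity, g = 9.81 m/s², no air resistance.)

h_max = v₀² / (2g) = 45.0² / (2 × 9.81) = 2025.0 / 19.62 = 103.211 m
h_max = 103.211 m / 0.001 = 103200 mm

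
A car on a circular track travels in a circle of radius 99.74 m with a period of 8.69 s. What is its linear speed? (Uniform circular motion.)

v = 2πr/T = 2π×99.74/8.69 = 72.12 m/s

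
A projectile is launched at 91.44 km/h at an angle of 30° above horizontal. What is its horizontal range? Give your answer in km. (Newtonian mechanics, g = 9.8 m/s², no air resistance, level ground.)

v₀ = 91.44 km/h × 0.2777777777777778 = 25.4 m/s
R = v₀² × sin(2θ) / g = 25.4² × sin(2 × 30°) / 9.8 = 645.16 × 0.866025 / 9.8 = 57.0127 m
R = 57.0127 m / 1000.0 = 0.05701 km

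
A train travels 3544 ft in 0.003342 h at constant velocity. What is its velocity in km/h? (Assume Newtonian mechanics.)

d = 3544 ft × 0.3048 = 1080.21 m
t = 0.003342 h × 3600.0 = 12.0312 s
v = d / t = 1080.21 / 12.0312 = 89.7841 m/s
v = 89.7841 m/s / 0.2777777777777778 = 323.2 km/h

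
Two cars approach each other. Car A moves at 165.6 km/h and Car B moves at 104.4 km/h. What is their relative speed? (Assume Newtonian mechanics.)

v_rel = v_A + v_B = 165.6 + 104.4 = 270.0 km/h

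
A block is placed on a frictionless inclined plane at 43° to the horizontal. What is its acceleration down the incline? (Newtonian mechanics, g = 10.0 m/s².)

a = g sin(θ) = 10.0 × sin(43°) = 10.0 × 0.682 = 6.82 m/s²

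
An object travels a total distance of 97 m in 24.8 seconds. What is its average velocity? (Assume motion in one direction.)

v_avg = Δd / Δt = 97 / 24.8 = 3.91 m/s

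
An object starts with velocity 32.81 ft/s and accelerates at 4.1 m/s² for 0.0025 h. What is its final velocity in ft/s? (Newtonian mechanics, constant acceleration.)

v₀ = 32.81 ft/s × 0.3048 = 10.0005 m/s
t = 0.0025 h × 3600.0 = 9.0 s
v = v₀ + a × t = 10.0005 + 4.1 × 9.0 = 46.9005 m/s
v = 46.9005 m/s / 0.3048 = 153.9 ft/s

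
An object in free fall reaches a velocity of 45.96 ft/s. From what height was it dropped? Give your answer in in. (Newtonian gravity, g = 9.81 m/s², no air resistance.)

v = 45.96 ft/s × 0.3048 = 14.0086 m/s
h = v² / (2g) = 14.0086² / (2 × 9.81) = 10.0021 m
h = 10.0021 m / 0.0254 = 393.8 in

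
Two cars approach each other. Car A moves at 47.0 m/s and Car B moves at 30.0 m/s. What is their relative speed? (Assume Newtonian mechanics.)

v_rel = v_A + v_B = 47.0 + 30.0 = 77.0 m/s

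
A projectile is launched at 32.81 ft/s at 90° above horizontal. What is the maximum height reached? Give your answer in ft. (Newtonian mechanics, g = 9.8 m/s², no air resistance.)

v₀ = 32.81 ft/s × 0.3048 = 10.0005 m/s
H = v₀² × sin²(θ) / (2g) = 10.0005² × sin(90°)² / (2 × 9.8) = 100.01 × 1.0 / 19.6 = 5.10255 m
H = 5.10255 m / 0.3048 = 16.74 ft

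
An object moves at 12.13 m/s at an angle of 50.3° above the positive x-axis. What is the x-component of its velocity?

vₓ = v cos(θ) = 12.13 × cos(50.3°) = 7.75 m/s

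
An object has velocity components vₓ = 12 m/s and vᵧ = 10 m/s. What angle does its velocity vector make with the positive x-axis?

θ = arctan(vᵧ/vₓ) = arctan(10/12) = 39.81°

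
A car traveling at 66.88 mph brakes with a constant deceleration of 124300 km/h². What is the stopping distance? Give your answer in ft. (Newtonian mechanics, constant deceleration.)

v₀ = 66.88 mph × 0.44704 = 29.898 m/s
a = 124300 km/h² × 7.716049382716049e-05 = 9.59105 m/s²
d = v₀² / (2a) = 29.898² / (2 × 9.59105) = 893.89 / 19.1821 = 46.6002 m
d = 46.6002 m / 0.3048 = 152.9 ft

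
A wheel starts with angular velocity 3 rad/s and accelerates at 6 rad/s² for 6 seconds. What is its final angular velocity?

ω = ω₀ + αt = 3 + 6 × 6 = 39 rad/s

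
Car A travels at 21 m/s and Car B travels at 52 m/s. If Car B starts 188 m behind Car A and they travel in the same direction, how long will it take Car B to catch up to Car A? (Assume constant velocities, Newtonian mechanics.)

Relative speed: v_rel = 52 - 21 = 31 m/s
Time to catch: t = d₀/v_rel = 188/31 = 6.06 s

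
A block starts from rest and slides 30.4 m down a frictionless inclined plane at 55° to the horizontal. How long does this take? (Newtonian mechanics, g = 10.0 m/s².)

a = g sin(θ) = 10.0 × sin(55°) = 8.1915 m/s²
t = √(2d/a) = √(2 × 30.4 / 8.1915) = 2.72 s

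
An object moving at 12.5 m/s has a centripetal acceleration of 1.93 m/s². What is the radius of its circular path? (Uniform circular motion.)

r = v²/a_c = 12.5²/1.93 = 80.96 m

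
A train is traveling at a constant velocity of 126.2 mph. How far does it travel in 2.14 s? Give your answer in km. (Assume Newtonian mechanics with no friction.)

v = 126.2 mph × 0.44704 = 56.4164 m/s
d = v × t = 56.4164 × 2.14 = 120.731 m
d = 120.731 m / 1000.0 = 0.1207 km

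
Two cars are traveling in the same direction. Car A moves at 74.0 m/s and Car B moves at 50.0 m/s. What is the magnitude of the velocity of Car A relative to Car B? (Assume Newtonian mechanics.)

v_rel = |v_A - v_B| = |74.0 - 50.0| = 24.0 m/s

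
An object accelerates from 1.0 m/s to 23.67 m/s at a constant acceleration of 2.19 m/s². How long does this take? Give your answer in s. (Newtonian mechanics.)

t = (v - v₀) / a = (23.67 - 1.0) / 2.19 = 10.35 s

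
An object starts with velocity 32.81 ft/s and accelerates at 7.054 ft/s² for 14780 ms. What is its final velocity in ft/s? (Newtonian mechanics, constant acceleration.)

v₀ = 32.81 ft/s × 0.3048 = 10.0005 m/s
a = 7.054 ft/s² × 0.3048 = 2.15006 m/s²
t = 14780 ms × 0.001 = 14.78 s
v = v₀ + a × t = 10.0005 + 2.15006 × 14.78 = 41.7784 m/s
v = 41.7784 m/s / 0.3048 = 137.1 ft/s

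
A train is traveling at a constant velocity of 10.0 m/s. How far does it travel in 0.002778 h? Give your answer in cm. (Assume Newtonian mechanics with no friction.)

t = 0.002778 h × 3600.0 = 10.0008 s
d = v × t = 10.0 × 10.0008 = 100.008 m
d = 100.008 m / 0.01 = 10000 cm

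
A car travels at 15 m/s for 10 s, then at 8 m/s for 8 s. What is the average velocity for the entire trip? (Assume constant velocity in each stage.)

d₁ = v₁t₁ = 15 × 10 = 150 m
d₂ = v₂t₂ = 8 × 8 = 64 m
d_total = 214 m, t_total = 18 s
v_avg = d_total/t_total = 214/18 = 11.89 m/s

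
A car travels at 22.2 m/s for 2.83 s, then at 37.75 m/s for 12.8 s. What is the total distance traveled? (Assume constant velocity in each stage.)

d₁ = v₁t₁ = 22.2 × 2.83 = 62.826 m
d₂ = v₂t₂ = 37.75 × 12.8 = 483.2 m
d_total = 62.826 + 483.2 = 546.03 m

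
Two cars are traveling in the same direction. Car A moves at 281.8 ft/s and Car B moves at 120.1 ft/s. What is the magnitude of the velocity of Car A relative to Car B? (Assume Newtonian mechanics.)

v_rel = |v_A - v_B| = |281.8 - 120.1| = 161.7 ft/s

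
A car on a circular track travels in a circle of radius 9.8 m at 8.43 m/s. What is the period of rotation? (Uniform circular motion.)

T = 2πr/v = 2π×9.8/8.43 = 7.3 s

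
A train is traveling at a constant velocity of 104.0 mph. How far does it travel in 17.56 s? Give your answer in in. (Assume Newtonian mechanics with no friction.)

v = 104.0 mph × 0.44704 = 46.4922 m/s
d = v × t = 46.4922 × 17.56 = 816.403 m
d = 816.403 m / 0.0254 = 32140 in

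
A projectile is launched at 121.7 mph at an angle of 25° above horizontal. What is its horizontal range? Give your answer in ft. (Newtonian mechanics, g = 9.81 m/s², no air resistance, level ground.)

v₀ = 121.7 mph × 0.44704 = 54.4048 m/s
R = v₀² × sin(2θ) / g = 54.4048² × sin(2 × 25°) / 9.81 = 2959.88 × 0.766044 / 9.81 = 231.131 m
R = 231.131 m / 0.3048 = 758.3 ft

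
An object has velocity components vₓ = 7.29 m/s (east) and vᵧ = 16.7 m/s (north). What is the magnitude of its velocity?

|v| = √(vₓ² + vᵧ²) = √(7.29² + 16.7²) = √(332.0341) = 18.22 m/s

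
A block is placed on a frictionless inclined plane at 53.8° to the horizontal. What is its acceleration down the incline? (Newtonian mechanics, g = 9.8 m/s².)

a = g sin(θ) = 9.8 × sin(53.8°) = 9.8 × 0.807 = 7.91 m/s²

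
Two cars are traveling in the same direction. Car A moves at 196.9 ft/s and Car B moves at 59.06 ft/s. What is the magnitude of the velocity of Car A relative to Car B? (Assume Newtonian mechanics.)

v_rel = |v_A - v_B| = |196.9 - 59.06| = 137.84 ft/s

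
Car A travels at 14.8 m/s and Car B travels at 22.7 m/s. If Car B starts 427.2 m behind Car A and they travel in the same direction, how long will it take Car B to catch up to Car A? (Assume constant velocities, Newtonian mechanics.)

Relative speed: v_rel = 22.7 - 14.8 = 7.9 m/s
Time to catch: t = d₀/v_rel = 427.2/7.9 = 54.08 s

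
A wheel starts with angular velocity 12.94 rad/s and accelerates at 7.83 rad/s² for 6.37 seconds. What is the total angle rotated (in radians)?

θ = ω₀t + ½αt² = 12.94×6.37 + ½×7.83×6.37² = 241.29 rad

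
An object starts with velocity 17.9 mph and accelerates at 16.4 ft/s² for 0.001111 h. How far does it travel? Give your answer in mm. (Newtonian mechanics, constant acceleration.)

v₀ = 17.9 mph × 0.44704 = 8.00202 m/s
a = 16.4 ft/s² × 0.3048 = 4.99872 m/s²
t = 0.001111 h × 3600.0 = 3.9996 s
d = v₀ × t + ½ × a × t² = 8.00202 × 3.9996 + 0.5 × 4.99872 × 3.9996² = 71.9866 m
d = 71.9866 m / 0.001 = 71990 mm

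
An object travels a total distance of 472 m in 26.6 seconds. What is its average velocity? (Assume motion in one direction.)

v_avg = Δd / Δt = 472 / 26.6 = 17.74 m/s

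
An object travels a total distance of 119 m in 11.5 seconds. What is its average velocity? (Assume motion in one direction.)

v_avg = Δd / Δt = 119 / 11.5 = 10.35 m/s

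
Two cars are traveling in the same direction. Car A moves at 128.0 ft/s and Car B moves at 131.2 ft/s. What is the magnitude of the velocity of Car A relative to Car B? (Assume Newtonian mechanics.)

v_rel = |v_A - v_B| = |128.0 - 131.2| = 3.2 ft/s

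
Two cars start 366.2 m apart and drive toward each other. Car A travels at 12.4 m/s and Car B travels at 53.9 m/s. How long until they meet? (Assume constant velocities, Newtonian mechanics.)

Combined speed: v_combined = 12.4 + 53.9 = 66.3 m/s
Time to meet: t = d/v_combined = 366.2/66.3 = 5.52 s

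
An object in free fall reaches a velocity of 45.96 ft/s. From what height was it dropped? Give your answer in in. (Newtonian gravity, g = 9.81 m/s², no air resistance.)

v = 45.96 ft/s × 0.3048 = 14.0086 m/s
h = v² / (2g) = 14.0086² / (2 × 9.81) = 10.0021 m
h = 10.0021 m / 0.0254 = 393.8 in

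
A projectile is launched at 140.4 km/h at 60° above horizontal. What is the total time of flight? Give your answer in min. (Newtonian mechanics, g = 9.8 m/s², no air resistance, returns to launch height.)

v₀ = 140.4 km/h × 0.2777777777777778 = 39.0 m/s
T = 2 × v₀ × sin(θ) / g = 2 × 39.0 × sin(60°) / 9.8 = 2 × 39.0 × 0.866025 / 9.8 = 6.89285 s
T = 6.89285 s / 60.0 = 0.1149 min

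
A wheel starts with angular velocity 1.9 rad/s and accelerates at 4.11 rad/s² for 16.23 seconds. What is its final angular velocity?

ω = ω₀ + αt = 1.9 + 4.11 × 16.23 = 68.61 rad/s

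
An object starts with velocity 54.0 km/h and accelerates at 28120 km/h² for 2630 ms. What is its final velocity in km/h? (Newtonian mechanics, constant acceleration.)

v₀ = 54.0 km/h × 0.2777777777777778 = 15.0 m/s
a = 28120 km/h² × 7.716049382716049e-05 = 2.16975 m/s²
t = 2630 ms × 0.001 = 2.63 s
v = v₀ + a × t = 15.0 + 2.16975 × 2.63 = 20.7064 m/s
v = 20.7064 m/s / 0.2777777777777778 = 74.54 km/h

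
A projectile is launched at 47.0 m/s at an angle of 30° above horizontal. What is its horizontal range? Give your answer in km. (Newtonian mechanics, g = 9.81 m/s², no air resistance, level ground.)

R = v₀² × sin(2θ) / g = 47.0² × sin(2 × 30°) / 9.81 = 2209.0 × 0.866025 / 9.81 = 195.01 m
R = 195.01 m / 1000.0 = 0.195 km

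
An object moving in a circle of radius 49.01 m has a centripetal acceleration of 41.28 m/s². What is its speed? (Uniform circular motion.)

v = √(a_c × r) = √(41.28 × 49.01) = 44.98 m/s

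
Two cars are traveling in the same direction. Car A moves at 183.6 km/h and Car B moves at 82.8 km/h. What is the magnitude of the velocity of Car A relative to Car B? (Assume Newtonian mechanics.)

v_rel = |v_A - v_B| = |183.6 - 82.8| = 100.8 km/h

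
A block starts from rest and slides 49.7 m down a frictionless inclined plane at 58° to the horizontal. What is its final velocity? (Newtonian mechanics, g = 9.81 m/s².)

a = g sin(θ) = 9.81 × sin(58°) = 8.3194 m/s²
v = √(2ad) = √(2 × 8.3194 × 49.7) = 28.76 m/s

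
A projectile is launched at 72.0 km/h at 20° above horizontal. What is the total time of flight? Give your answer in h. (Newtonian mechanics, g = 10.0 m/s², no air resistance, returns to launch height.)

v₀ = 72.0 km/h × 0.2777777777777778 = 20.0 m/s
T = 2 × v₀ × sin(θ) / g = 2 × 20.0 × sin(20°) / 10.0 = 2 × 20.0 × 0.34202 / 10.0 = 1.36808 s
T = 1.36808 s / 3600.0 = 0.00038 h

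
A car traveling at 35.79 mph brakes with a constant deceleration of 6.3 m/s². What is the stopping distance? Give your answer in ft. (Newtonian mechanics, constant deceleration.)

v₀ = 35.79 mph × 0.44704 = 15.9996 m/s
d = v₀² / (2a) = 15.9996² / (2 × 6.3) = 255.987 / 12.6 = 20.3164 m
d = 20.3164 m / 0.3048 = 66.65 ft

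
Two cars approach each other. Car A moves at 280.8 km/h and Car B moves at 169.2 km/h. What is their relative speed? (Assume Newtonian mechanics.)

v_rel = v_A + v_B = 280.8 + 169.2 = 450.0 km/h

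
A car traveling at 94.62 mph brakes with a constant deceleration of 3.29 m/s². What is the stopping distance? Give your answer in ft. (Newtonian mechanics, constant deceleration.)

v₀ = 94.62 mph × 0.44704 = 42.2989 m/s
d = v₀² / (2a) = 42.2989² / (2 × 3.29) = 1789.2 / 6.58 = 271.915 m
d = 271.915 m / 0.3048 = 892.1 ft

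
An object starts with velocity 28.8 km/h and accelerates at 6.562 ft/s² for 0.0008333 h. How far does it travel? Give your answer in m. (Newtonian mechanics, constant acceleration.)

v₀ = 28.8 km/h × 0.2777777777777778 = 8.0 m/s
a = 6.562 ft/s² × 0.3048 = 2.0001 m/s²
t = 0.0008333 h × 3600.0 = 2.99988 s
d = v₀ × t + ½ × a × t² = 8.0 × 2.99988 + 0.5 × 2.0001 × 2.99988² = 33.0 m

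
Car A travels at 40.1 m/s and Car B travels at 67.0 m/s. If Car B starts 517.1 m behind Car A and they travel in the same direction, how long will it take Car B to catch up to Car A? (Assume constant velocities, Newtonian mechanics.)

Relative speed: v_rel = 67.0 - 40.1 = 26.9 m/s
Time to catch: t = d₀/v_rel = 517.1/26.9 = 19.22 s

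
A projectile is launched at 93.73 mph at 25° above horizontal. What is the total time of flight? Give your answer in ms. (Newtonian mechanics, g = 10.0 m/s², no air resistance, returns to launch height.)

v₀ = 93.73 mph × 0.44704 = 41.9011 m/s
T = 2 × v₀ × sin(θ) / g = 2 × 41.9011 × sin(25°) / 10.0 = 2 × 41.9011 × 0.422618 / 10.0 = 3.54163 s
T = 3.54163 s / 0.001 = 3542 ms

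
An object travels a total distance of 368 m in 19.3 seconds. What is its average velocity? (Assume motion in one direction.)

v_avg = Δd / Δt = 368 / 19.3 = 19.07 m/s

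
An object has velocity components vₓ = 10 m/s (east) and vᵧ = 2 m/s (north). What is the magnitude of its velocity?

|v| = √(vₓ² + vᵧ²) = √(10² + 2²) = √(104) = 10.2 m/s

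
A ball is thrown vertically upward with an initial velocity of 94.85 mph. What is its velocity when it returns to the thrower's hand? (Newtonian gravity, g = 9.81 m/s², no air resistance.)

By conservation of energy (no air resistance), the ball returns to the throw height with the same speed as launch, but directed downward.
|v_ground| = v₀ = 94.85 mph
v_ground = 94.85 mph (downward)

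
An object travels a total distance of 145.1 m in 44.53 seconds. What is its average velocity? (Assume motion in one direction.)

v_avg = Δd / Δt = 145.1 / 44.53 = 3.26 m/s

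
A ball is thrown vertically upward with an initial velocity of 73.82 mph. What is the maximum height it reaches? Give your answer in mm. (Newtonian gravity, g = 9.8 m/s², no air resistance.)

v₀ = 73.82 mph × 0.44704 = 33.0005 m/s
h_max = v₀² / (2g) = 33.0005² / (2 × 9.8) = 1089.03 / 19.6 = 55.5628 m
h_max = 55.5628 m / 0.001 = 55560 mm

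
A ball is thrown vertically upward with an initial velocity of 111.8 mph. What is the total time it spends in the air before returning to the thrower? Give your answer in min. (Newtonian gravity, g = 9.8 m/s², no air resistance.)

v₀ = 111.8 mph × 0.44704 = 49.9791 m/s
t_total = 2 × v₀ / g = 2 × 49.9791 / 9.8 = 10.1998 s
t_total = 10.1998 s / 60.0 = 0.17 min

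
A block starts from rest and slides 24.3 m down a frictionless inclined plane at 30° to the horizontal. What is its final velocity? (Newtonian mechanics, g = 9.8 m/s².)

a = g sin(θ) = 9.8 × sin(30°) = 4.9 m/s²
v = √(2ad) = √(2 × 4.9 × 24.3) = 15.43 m/s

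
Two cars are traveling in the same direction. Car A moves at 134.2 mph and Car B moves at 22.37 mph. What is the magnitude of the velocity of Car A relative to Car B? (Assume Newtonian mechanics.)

v_rel = |v_A - v_B| = |134.2 - 22.37| = 111.83 mph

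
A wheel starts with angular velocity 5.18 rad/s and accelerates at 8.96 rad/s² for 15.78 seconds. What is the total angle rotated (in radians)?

θ = ω₀t + ½αt² = 5.18×15.78 + ½×8.96×15.78² = 1197.3 rad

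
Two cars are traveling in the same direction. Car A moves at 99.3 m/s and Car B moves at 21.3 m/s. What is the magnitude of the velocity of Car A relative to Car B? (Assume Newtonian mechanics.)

v_rel = |v_A - v_B| = |99.3 - 21.3| = 78.0 m/s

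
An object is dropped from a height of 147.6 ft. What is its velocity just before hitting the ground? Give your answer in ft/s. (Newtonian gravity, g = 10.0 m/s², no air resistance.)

h = 147.6 ft × 0.3048 = 44.9885 m
v = √(2gh) = √(2 × 10.0 × 44.9885) = 29.9962 m/s
v = 29.9962 m/s / 0.3048 = 98.41 ft/s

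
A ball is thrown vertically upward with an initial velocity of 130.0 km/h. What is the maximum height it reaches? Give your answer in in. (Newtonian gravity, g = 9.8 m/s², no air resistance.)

v₀ = 130.0 km/h × 0.2777777777777778 = 36.1111 m/s
h_max = v₀² / (2g) = 36.1111² / (2 × 9.8) = 1304.01 / 19.6 = 66.5311 m
h_max = 66.5311 m / 0.0254 = 2619 in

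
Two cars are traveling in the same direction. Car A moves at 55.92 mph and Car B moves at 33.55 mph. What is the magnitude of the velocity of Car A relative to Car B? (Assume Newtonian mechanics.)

v_rel = |v_A - v_B| = |55.92 - 33.55| = 22.37 mph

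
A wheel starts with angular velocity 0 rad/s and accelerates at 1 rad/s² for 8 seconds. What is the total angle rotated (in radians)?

θ = ω₀t + ½αt² = 0×8 + ½×1×8² = 32.0 rad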